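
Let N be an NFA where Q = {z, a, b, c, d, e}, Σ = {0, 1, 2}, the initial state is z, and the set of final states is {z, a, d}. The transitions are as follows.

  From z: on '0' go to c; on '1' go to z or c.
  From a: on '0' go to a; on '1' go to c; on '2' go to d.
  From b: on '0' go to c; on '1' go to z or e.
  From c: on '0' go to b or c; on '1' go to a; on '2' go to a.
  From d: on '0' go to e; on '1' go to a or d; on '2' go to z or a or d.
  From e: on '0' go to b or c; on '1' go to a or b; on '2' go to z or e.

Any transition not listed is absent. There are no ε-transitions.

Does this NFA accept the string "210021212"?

No

Start in {z}.
Read '2': z→∅; now ∅.
The set is empty and remains empty for the remaining 8 symbols.
The final set ∅ contains no accepting state.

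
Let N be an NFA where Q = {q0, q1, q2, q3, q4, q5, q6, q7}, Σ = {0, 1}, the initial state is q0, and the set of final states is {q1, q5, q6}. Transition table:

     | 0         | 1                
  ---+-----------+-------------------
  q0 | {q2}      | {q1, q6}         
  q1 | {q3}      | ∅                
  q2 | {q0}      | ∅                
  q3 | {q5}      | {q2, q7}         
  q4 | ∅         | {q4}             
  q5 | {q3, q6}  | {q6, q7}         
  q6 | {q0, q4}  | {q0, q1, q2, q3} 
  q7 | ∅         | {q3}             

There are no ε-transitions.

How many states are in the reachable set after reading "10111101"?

4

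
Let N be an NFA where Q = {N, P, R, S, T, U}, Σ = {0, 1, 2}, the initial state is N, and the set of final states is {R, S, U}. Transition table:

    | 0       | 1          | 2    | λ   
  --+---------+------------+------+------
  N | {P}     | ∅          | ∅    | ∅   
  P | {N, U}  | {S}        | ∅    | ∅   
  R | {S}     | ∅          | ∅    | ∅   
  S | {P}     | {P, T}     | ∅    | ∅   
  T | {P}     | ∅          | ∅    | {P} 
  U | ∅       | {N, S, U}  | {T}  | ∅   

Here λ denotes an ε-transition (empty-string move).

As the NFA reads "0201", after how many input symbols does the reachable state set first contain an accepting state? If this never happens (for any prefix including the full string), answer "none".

Start in {N}.
Read '0': N→{P}; now {P}.
Read '2': P→∅; now ∅.
The set is empty and remains empty for the remaining 2 symbols.
No reachable set along the way intersects F.

none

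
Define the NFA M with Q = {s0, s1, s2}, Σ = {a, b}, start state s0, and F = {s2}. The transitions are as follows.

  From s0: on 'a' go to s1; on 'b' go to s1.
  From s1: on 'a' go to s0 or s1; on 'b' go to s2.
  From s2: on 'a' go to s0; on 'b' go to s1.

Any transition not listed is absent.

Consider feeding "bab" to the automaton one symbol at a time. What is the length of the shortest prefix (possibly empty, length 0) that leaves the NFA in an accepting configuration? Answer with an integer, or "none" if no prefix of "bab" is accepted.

3

Start in {s0}.
Read 'b': {s0} → {s1}.
Read 'a': {s1} → {s0, s1}.
Read 'b': {s0, s1} → {s1, s2}.
None of the earlier sets intersect F, but {s1, s2} does.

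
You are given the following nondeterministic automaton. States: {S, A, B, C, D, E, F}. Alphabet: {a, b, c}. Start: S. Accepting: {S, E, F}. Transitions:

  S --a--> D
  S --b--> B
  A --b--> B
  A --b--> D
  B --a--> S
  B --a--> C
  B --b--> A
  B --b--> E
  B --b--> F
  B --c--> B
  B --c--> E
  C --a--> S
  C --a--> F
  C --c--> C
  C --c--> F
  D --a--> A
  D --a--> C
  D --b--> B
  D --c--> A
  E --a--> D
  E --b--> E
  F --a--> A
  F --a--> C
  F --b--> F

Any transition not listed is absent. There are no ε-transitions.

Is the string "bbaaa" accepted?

Start in {S}.
Read 'b': S→{B}; now {B}.
Read 'b': B→{A, E, F}; now {A, E, F}.
Read 'a': A→∅, E→{D}, F→{A, C}; now {A, C, D}.
Read 'a': A→∅, C→{S, F}, D→{A, C}; now {S, A, C, F}.
Read 'a': S→{D}, A→∅, C→{S, F}, F→{A, C}; now {S, A, C, D, F}.
The final set {S, A, C, D, F} contains the accepting states S, F.

Yes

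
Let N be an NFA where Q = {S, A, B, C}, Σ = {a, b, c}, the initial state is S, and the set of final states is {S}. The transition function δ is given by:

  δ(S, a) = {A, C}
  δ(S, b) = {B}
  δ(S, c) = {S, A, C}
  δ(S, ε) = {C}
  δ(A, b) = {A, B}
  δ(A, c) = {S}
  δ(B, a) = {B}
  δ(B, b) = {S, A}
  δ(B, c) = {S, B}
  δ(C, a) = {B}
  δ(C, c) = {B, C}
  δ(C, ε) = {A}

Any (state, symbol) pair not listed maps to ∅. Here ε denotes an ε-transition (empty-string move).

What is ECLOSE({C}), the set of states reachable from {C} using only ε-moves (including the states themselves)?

{A, C}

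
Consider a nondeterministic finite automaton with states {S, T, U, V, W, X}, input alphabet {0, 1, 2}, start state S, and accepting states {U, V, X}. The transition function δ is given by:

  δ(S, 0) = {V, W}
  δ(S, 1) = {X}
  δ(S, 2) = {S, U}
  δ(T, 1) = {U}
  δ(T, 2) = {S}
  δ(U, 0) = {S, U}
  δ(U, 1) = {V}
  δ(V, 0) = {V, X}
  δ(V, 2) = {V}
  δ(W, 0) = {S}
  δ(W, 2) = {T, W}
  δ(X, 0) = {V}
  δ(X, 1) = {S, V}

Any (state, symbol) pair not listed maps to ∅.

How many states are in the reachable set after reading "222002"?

5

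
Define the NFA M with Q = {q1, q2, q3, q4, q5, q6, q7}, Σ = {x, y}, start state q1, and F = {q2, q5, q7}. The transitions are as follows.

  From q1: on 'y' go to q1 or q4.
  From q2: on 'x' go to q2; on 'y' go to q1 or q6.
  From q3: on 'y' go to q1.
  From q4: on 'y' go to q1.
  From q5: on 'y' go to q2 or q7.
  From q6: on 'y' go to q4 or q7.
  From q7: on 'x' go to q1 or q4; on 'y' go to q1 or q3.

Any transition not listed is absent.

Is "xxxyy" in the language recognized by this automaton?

No

Start in {q1}.
Read 'x': {q1} → ∅.
The set is empty and remains empty for the remaining 4 symbols.
The final set ∅ contains no accepting state.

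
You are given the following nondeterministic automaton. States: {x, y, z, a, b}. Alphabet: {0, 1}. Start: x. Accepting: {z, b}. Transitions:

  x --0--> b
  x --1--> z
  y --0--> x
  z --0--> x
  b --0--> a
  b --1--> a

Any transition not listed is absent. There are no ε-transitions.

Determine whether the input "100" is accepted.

Yes

Start in {x}.
Read '1': x→{z}; now {z}.
Read '0': z→{x}; now {x}.
Read '0': x→{b}; now {b}.
The final set {b} contains the accepting state b.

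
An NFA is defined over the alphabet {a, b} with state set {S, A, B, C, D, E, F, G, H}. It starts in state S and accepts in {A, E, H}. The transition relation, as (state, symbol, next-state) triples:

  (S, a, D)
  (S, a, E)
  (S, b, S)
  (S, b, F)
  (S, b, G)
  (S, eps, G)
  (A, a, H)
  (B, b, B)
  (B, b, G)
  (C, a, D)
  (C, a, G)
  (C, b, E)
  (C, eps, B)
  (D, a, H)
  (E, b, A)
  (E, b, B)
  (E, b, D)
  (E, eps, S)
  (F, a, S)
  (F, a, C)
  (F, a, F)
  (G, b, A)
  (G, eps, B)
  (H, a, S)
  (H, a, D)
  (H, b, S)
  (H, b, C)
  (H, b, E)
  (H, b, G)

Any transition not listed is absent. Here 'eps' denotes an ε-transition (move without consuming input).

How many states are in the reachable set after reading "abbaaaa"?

8

Start: ε-closure({S}) = {S, B, G}.
Read 'a': {S, B, G} → {S, B, D, E, G}.
Read 'b': {S, B, D, E, G} → {S, A, B, D, F, G}.
Read 'b': {S, A, B, D, F, G} → {S, A, B, F, G}.
Read 'a': {S, A, B, F, G} → {S, B, C, D, E, F, G, H}.
Read 'a': {S, B, C, D, E, F, G, H} → {S, B, C, D, E, F, G, H}.
Read 'a': {S, B, C, D, E, F, G, H} → {S, B, C, D, E, F, G, H}.
Read 'a': {S, B, C, D, E, F, G, H} → {S, B, C, D, E, F, G, H}.
That set has 8 states.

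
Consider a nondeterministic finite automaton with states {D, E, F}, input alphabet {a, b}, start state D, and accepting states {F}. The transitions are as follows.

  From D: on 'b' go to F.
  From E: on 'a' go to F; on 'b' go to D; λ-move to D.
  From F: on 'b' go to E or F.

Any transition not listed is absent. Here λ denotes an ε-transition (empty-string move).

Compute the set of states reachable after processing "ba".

Start in {D}.
Read 'b': {D} → {F}.
Read 'a': {F} → ∅.

∅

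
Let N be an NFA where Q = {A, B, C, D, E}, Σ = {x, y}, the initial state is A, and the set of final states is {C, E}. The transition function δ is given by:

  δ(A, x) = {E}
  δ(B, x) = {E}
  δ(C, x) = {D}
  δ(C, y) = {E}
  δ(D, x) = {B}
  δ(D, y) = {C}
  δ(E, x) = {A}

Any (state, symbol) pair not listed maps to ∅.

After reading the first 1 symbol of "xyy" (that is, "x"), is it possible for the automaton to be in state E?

Yes

Start in {A}.
Read 'x': {A} → {E}.
State E is in {E}.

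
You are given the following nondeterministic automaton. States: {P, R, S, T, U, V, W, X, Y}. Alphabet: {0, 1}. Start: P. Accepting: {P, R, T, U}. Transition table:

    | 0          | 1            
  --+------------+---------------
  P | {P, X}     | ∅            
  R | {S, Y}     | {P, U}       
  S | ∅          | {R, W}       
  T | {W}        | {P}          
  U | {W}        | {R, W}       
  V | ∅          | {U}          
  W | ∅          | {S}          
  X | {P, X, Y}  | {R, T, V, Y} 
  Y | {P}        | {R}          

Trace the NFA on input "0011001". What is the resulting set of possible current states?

Start in {P}.
Read '0': P→{P, X}; now {P, X}.
Read '0': P→{P, X}, X→{P, X, Y}; now {P, X, Y}.
Read '1': P→∅, X→{R, T, V, Y}, Y→{R}; now {R, T, V, Y}.
Read '1': R→{P, U}, T→{P}, V→{U}, Y→{R}; now {P, R, U}.
Read '0': P→{P, X}, R→{S, Y}, U→{W}; now {P, S, W, X, Y}.
Read '0': P→{P, X}, S→∅, W→∅, X→{P, X, Y}, Y→{P}; now {P, X, Y}.
Read '1': P→∅, X→{R, T, V, Y}, Y→{R}; now {R, T, V, Y}.

{R, T, V, Y}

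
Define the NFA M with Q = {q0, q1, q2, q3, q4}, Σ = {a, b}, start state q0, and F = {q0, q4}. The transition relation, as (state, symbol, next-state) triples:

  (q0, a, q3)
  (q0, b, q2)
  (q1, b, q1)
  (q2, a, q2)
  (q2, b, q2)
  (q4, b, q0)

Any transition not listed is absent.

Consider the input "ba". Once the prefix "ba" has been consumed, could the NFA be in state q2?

Yes

Start in {q0}.
Read 'b': q0→{q2}; now {q2}.
Read 'a': q2→{q2}; now {q2}.
State q2 is in {q2}.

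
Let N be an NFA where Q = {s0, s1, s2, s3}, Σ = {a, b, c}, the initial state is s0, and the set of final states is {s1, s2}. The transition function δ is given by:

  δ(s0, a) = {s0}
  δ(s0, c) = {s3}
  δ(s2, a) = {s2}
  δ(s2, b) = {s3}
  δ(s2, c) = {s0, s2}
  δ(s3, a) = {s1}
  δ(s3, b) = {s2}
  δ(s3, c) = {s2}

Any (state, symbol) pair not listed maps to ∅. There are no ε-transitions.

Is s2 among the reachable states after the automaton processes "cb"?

Start in {s0}.
Read 'c': {s0} → {s3}.
Read 'b': {s3} → {s2}.
State s2 is in {s2}.

Yes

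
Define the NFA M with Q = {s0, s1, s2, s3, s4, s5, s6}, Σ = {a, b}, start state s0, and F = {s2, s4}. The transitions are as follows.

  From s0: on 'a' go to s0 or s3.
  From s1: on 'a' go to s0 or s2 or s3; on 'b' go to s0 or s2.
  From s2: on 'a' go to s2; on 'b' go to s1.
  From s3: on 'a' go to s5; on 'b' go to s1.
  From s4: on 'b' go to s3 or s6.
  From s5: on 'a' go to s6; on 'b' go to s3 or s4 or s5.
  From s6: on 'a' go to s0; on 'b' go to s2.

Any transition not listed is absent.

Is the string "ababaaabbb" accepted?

Start in {s0}.
Read 'a': {s0} → {s0, s3}.
Read 'b': {s0, s3} → {s1}.
Read 'a': {s1} → {s0, s2, s3}.
Read 'b': {s0, s2, s3} → {s1}.
Read 'a': {s1} → {s0, s2, s3}.
Read 'a': {s0, s2, s3} → {s0, s2, s3, s5}.
Read 'a': {s0, s2, s3, s5} → {s0, s2, s3, s5, s6}.
Read 'b': {s0, s2, s3, s5, s6} → {s1, s2, s3, s4, s5}.
Read 'b': {s1, s2, s3, s4, s5} → {s0, s1, s2, s3, s4, s5, s6}.
Read 'b': {s0, s1, s2, s3, s4, s5, s6} → {s0, s1, s2, s3, s4, s5, s6}.
The final set {s0, s1, s2, s3, s4, s5, s6} contains the accepting states s2, s4.

Yes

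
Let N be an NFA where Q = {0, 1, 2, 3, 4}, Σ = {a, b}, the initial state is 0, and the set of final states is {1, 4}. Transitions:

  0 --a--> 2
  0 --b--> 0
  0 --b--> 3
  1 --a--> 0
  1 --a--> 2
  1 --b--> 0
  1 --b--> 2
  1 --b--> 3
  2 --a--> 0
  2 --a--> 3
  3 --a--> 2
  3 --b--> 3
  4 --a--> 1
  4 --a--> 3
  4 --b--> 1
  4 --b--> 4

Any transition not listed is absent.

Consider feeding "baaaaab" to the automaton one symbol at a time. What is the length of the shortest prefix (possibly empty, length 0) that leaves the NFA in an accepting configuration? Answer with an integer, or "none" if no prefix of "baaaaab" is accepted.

Start in {0}.
Read 'b': 0→{0, 3}; now {0, 3}.
Read 'a': 0→{2}, 3→{2}; now {2}.
Read 'a': 2→{0, 3}; now {0, 3}.
Read 'a': 0→{2}, 3→{2}; now {2}.
Read 'a': 2→{0, 3}; now {0, 3}.
Read 'a': 0→{2}, 3→{2}; now {2}.
Read 'b': 2→∅; now ∅.
No reachable set along the way intersects F.

none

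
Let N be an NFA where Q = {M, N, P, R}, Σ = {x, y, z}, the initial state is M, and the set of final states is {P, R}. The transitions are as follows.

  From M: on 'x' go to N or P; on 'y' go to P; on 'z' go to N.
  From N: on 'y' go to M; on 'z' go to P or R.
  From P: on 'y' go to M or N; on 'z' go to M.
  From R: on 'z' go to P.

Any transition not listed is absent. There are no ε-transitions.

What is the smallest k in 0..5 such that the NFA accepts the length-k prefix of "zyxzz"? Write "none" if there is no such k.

3

Start in {M}.
Read 'z': {M} → {N}.
Read 'y': {N} → {M}.
Read 'x': {M} → {N, P}.
None of the earlier sets intersect F, but {N, P} does.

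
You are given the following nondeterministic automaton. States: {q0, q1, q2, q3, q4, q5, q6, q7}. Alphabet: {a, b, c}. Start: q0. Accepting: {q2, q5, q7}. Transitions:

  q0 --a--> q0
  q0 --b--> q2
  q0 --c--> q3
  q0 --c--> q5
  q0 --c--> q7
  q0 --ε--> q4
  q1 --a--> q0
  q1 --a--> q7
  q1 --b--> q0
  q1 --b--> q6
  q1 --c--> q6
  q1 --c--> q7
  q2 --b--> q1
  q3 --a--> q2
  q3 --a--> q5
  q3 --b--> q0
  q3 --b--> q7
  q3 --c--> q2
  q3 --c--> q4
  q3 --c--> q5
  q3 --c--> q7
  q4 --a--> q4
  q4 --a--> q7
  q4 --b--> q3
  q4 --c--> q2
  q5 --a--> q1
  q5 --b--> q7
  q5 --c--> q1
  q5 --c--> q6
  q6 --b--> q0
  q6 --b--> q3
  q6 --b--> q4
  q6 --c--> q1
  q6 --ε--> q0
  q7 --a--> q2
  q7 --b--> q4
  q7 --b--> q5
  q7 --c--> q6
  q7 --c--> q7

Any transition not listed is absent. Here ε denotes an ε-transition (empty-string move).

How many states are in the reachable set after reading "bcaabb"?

Start: ε-closure({q0}) = {q0, q4}.
Read 'b': q0→{q2}, q4→{q3}; now {q2, q3}.
Read 'c': q2→∅, q3→{q2, q4, q5, q7}; now {q2, q4, q5, q7}.
Read 'a': q2→∅, q4→{q4, q7}, q5→{q1}, q7→{q2}; now {q1, q2, q4, q7}.
Read 'a': q1→{q0, q7}, q2→∅, q4→{q4, q7}, q7→{q2}; now {q0, q2, q4, q7}.
Read 'b': q0→{q2}, q2→{q1}, q4→{q3}, q7→{q4, q5}; now {q1, q2, q3, q4, q5}.
Read 'b': q1→{q0, q6}, q2→{q1}, q3→{q0, q7}, q4→{q3}, q5→{q7}; union {q0, q1, q3, q6, q7}; ε-closure = {q0, q1, q3, q4, q6, q7}.
That set has 6 states.

6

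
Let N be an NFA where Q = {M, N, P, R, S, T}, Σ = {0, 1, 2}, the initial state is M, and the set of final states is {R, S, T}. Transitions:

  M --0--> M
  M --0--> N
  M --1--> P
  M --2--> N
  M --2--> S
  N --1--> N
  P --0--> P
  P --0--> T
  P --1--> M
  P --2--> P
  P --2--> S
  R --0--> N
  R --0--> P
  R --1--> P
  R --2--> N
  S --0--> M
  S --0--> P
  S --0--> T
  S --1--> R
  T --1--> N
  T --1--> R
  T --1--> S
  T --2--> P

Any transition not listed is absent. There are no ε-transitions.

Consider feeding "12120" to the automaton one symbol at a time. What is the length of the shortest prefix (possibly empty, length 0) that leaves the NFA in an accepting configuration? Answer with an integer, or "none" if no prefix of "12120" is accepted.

2

Start in {M}.
Read '1': M→{P}; now {P}.
Read '2': P→{P, S}; now {P, S}.
None of the earlier sets intersect F, but {P, S} does.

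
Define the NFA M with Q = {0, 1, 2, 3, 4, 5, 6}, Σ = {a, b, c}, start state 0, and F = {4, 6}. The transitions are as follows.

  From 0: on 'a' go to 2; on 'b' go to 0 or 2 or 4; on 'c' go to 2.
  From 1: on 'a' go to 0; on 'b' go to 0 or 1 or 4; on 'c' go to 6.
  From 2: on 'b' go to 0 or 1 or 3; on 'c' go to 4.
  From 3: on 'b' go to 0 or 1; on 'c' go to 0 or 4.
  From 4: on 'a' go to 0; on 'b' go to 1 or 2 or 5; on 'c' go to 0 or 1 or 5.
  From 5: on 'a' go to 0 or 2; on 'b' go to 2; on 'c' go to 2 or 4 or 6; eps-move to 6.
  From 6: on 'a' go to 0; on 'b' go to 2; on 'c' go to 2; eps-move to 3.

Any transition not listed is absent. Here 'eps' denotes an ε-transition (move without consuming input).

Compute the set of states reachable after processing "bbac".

Start in {0}.
Read 'b': 0→{0, 2, 4}; now {0, 2, 4}.
Read 'b': 0→{0, 2, 4}, 2→{0, 1, 3}, 4→{1, 2, 5}; union {0, 1, 2, 3, 4, 5}; ε-closure = {0, 1, 2, 3, 4, 5, 6}.
Read 'a': 0→{2}, 1→{0}, 2→∅, 3→∅, 4→{0}, 5→{0, 2}, 6→{0}; now {0, 2}.
Read 'c': 0→{2}, 2→{4}; now {2, 4}.

{2, 4}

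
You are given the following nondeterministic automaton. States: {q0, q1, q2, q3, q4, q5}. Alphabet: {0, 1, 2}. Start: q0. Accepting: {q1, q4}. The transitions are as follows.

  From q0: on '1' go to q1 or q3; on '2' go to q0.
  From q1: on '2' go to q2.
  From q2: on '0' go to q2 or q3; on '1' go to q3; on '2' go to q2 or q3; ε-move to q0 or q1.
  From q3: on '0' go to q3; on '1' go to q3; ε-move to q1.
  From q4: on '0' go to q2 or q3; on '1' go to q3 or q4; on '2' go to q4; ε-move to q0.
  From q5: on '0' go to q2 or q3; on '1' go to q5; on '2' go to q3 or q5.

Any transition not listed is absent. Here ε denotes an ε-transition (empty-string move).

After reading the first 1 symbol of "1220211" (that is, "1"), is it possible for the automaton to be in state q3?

Yes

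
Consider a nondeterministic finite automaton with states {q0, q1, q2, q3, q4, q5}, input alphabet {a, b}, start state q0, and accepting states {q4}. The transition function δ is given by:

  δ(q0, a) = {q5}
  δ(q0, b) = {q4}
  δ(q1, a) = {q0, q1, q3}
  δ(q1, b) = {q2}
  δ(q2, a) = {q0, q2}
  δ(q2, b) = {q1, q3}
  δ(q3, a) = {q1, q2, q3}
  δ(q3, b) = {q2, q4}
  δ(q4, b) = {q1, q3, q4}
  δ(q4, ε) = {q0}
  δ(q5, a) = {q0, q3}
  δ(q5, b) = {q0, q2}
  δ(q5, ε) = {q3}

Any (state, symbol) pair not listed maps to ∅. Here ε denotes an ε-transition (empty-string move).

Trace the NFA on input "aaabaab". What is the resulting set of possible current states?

{q0, q1, q2, q3, q4}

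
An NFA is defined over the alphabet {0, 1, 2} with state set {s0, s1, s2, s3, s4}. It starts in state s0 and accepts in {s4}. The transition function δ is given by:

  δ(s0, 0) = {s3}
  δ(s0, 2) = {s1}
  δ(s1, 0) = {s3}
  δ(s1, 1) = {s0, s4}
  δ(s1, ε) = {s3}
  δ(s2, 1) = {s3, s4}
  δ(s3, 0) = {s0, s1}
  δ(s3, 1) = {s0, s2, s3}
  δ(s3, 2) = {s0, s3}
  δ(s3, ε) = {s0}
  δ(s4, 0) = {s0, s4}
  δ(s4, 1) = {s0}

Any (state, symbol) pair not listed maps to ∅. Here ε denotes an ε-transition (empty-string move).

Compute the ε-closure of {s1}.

{s0, s1, s3}

Begin with {s1}.
ε-move s1 → s3; add s3.
ε-move s3 → s0; add s0.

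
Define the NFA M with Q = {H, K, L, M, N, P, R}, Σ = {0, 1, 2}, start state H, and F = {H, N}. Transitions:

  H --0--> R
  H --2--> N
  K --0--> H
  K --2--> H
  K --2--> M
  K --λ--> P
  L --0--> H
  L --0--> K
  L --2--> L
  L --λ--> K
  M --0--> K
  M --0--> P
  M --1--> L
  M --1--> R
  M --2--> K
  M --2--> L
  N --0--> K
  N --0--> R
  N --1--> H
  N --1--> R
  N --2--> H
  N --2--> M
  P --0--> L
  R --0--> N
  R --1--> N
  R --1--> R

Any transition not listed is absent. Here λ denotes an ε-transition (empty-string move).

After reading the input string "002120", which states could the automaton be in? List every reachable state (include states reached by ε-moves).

{H, K, L, P, R}

Start in {H}.
Read '0': {H} → {R}.
Read '0': {R} → {N}.
Read '2': {N} → {H, M}.
Read '1': {H, M} → {K, L, P, R}.
Read '2': {K, L, P, R} → {H, K, L, M, P}.
Read '0': {H, K, L, M, P} → {H, K, L, P, R}.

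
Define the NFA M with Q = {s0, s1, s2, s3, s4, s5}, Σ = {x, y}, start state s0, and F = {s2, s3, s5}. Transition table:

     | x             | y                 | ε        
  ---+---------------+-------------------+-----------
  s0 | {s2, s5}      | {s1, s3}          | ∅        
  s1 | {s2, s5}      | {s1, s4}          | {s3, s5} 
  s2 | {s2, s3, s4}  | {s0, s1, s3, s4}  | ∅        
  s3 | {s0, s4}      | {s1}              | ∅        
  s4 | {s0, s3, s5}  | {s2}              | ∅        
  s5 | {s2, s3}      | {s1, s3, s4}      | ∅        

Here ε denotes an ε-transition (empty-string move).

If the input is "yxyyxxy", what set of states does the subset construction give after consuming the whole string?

{s0, s1, s2, s3, s4, s5}

Start in {s0}.
Read 'y': s0→{s1, s3}; union {s1, s3}; ε-closure = {s1, s3, s5}.
Read 'x': s1→{s2, s5}, s3→{s0, s4}, s5→{s2, s3}; now {s0, s2, s3, s4, s5}.
Read 'y': s0→{s1, s3}, s2→{s0, s1, s3, s4}, s3→{s1}, s4→{s2}, s5→{s1, s3, s4}; union {s0, s1, s2, s3, s4}; ε-closure = {s0, s1, s2, s3, s4, s5}.
Read 'y': s0→{s1, s3}, s1→{s1, s4}, s2→{s0, s1, s3, s4}, s3→{s1}, s4→{s2}, s5→{s1, s3, s4}; union {s0, s1, s2, s3, s4}; ε-closure = {s0, s1, s2, s3, s4, s5}.
Read 'x': s0→{s2, s5}, s1→{s2, s5}, s2→{s2, s3, s4}, s3→{s0, s4}, s4→{s0, s3, s5}, s5→{s2, s3}; now {s0, s2, s3, s4, s5}.
Read 'x': s0→{s2, s5}, s2→{s2, s3, s4}, s3→{s0, s4}, s4→{s0, s3, s5}, s5→{s2, s3}; now {s0, s2, s3, s4, s5}.
Read 'y': s0→{s1, s3}, s2→{s0, s1, s3, s4}, s3→{s1}, s4→{s2}, s5→{s1, s3, s4}; union {s0, s1, s2, s3, s4}; ε-closure = {s0, s1, s2, s3, s4, s5}.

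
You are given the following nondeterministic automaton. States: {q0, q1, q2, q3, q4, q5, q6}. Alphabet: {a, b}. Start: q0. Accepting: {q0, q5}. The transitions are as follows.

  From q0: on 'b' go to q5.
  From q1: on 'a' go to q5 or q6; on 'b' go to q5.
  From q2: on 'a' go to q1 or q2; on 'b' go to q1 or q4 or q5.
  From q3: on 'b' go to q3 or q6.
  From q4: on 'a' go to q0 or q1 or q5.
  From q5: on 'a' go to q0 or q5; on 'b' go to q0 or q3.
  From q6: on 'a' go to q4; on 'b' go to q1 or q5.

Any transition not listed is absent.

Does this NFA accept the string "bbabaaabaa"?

No

Start in {q0}.
Read 'b': {q0} → {q5}.
Read 'b': {q5} → {q0, q3}.
Read 'a': {q0, q3} → ∅.
The set is empty and remains empty for the remaining 7 symbols.
The final set ∅ contains no accepting state.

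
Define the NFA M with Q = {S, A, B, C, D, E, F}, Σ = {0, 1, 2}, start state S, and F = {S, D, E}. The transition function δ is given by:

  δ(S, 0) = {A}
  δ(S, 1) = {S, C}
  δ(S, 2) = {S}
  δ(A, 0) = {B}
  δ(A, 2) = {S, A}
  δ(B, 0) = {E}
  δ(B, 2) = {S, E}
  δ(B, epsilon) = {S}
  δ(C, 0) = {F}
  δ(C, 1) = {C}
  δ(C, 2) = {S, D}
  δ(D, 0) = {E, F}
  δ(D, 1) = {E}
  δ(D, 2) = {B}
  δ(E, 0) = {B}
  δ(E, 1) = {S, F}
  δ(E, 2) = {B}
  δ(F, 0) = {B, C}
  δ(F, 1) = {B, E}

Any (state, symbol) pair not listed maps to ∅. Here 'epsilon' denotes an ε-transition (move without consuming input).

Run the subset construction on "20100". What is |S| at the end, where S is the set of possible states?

0

Start in {S}.
Read '2': {S} → {S}.
Read '0': {S} → {A}.
Read '1': {A} → ∅.
The set is empty and remains empty for the remaining 2 symbols.
That set has 0 states.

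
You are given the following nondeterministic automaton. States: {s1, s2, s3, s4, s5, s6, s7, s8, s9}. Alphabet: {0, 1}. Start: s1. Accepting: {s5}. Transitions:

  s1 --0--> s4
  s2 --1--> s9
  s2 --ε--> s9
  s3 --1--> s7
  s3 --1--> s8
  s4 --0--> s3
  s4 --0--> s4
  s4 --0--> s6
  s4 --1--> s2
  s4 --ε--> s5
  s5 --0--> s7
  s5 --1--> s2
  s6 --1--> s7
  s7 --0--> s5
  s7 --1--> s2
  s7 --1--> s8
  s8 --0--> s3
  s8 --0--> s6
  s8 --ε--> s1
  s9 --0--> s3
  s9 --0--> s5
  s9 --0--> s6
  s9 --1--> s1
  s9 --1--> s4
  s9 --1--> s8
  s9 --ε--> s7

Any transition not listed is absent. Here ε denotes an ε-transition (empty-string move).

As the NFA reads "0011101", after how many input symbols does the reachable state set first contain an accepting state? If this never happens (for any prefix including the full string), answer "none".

1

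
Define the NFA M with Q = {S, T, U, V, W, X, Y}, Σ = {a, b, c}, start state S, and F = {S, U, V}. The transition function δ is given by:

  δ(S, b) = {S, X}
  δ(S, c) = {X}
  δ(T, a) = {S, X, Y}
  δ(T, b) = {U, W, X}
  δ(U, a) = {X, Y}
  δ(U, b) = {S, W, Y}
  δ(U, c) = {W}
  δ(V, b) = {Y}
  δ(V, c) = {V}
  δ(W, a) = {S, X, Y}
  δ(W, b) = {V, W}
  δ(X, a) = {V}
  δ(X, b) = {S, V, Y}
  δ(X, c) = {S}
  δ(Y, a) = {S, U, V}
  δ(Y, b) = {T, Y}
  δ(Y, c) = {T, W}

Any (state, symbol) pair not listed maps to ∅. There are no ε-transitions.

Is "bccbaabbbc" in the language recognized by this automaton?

Start in {S}.
Read 'b': {S} → {S, X}.
Read 'c': {S, X} → {S, X}.
Read 'c': {S, X} → {S, X}.
Read 'b': {S, X} → {S, V, X, Y}.
Read 'a': {S, V, X, Y} → {S, U, V}.
Read 'a': {S, U, V} → {X, Y}.
Read 'b': {X, Y} → {S, T, V, Y}.
Read 'b': {S, T, V, Y} → {S, T, U, W, X, Y}.
Read 'b': {S, T, U, W, X, Y} → {S, T, U, V, W, X, Y}.
Read 'c': {S, T, U, V, W, X, Y} → {S, T, V, W, X}.
The final set {S, T, V, W, X} contains the accepting states S, V.

Yes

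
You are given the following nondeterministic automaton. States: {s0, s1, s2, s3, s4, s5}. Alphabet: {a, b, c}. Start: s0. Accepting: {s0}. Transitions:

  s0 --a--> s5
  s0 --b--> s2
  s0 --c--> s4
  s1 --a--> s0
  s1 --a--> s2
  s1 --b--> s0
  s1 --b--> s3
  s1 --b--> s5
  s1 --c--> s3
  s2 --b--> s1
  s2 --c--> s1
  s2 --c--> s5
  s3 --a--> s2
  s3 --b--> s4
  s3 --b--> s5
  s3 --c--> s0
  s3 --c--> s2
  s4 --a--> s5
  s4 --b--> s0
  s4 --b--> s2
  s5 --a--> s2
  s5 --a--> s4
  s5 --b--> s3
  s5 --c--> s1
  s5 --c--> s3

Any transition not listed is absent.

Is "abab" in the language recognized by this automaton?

Start in {s0}.
Read 'a': s0→{s5}; now {s5}.
Read 'b': s5→{s3}; now {s3}.
Read 'a': s3→{s2}; now {s2}.
Read 'b': s2→{s1}; now {s1}.
The final set {s1} contains no accepting state.

No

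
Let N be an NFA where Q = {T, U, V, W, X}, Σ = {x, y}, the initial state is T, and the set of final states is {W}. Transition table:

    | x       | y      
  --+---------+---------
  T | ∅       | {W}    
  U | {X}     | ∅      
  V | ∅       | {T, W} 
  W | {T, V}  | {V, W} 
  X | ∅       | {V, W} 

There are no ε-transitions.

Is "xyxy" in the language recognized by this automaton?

No

Start in {T}.
Read 'x': {T} → ∅.
The set is empty and remains empty for the remaining 3 symbols.
The final set ∅ contains no accepting state.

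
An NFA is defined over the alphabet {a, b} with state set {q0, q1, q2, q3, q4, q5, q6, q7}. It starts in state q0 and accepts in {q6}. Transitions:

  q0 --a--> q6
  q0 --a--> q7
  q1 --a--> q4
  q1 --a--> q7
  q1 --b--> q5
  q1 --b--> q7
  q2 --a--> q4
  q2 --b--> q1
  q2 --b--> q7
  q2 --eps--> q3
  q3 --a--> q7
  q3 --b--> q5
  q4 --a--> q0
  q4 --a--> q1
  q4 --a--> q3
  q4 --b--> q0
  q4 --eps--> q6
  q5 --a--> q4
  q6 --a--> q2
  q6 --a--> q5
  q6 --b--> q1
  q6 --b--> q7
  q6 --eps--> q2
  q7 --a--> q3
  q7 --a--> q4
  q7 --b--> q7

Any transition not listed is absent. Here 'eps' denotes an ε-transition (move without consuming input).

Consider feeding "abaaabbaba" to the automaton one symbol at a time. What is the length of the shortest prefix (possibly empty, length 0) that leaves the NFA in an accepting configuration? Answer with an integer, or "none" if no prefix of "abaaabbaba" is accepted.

1

Start in {q0}.
Read 'a': q0→{q6, q7}; union {q6, q7}; ε-closure = {q2, q3, q6, q7}.
None of the earlier sets intersect F, but {q2, q3, q6, q7} does.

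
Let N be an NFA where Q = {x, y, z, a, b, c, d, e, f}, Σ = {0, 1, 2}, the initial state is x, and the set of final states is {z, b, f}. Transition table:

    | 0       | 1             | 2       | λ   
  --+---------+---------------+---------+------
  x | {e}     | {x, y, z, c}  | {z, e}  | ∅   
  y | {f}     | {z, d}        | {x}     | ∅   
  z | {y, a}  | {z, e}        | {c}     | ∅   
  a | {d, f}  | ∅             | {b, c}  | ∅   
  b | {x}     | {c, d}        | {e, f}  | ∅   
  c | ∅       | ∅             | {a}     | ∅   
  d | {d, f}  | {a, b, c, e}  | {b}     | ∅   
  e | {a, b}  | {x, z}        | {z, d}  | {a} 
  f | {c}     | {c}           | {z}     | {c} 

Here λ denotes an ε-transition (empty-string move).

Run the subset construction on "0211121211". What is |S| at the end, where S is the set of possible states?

Start in {x}.
Read '0': {x} → {a, e}.
Read '2': {a, e} → {z, b, c, d}.
Read '1': {z, b, c, d} → {z, a, b, c, d, e}.
Read '1': {z, a, b, c, d, e} → {x, z, a, b, c, d, e}.
Read '1': {x, z, a, b, c, d, e} → {x, y, z, a, b, c, d, e}.
Read '2': {x, y, z, a, b, c, d, e} → {x, z, a, b, c, d, e, f}.
Read '1': {x, z, a, b, c, d, e, f} → {x, y, z, a, b, c, d, e}.
Read '2': {x, y, z, a, b, c, d, e} → {x, z, a, b, c, d, e, f}.
Read '1': {x, z, a, b, c, d, e, f} → {x, y, z, a, b, c, d, e}.
Read '1': {x, y, z, a, b, c, d, e} → {x, y, z, a, b, c, d, e}.
That set has 8 states.

8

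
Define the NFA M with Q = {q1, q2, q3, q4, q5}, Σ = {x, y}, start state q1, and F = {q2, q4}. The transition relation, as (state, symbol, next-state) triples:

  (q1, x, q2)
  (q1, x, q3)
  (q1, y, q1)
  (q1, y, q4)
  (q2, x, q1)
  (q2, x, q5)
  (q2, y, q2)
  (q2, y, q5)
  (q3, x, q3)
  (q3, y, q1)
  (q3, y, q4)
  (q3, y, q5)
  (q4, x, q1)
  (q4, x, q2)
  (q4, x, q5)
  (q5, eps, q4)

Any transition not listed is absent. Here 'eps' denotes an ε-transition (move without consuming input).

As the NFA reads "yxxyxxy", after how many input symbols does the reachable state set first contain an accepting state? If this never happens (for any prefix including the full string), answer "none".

1

Start in {q1}.
Read 'y': q1→{q1, q4}; now {q1, q4}.
None of the earlier sets intersect F, but {q1, q4} does.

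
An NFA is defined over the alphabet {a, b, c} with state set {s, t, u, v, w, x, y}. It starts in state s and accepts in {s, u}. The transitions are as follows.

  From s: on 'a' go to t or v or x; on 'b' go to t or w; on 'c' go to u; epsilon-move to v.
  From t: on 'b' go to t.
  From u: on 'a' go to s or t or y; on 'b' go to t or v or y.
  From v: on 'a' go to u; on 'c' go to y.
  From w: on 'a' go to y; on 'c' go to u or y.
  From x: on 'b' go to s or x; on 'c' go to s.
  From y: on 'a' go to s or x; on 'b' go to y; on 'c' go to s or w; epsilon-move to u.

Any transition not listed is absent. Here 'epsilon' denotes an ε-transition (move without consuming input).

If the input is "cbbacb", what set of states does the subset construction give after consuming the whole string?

{t, u, v, w, y}

Start: ε-closure({s}) = {s, v}.
Read 'c': {s, v} → {u, y}.
Read 'b': {u, y} → {t, u, v, y}.
Read 'b': {t, u, v, y} → {t, u, v, y}.
Read 'a': {t, u, v, y} → {s, t, u, v, x, y}.
Read 'c': {s, t, u, v, x, y} → {s, u, v, w, y}.
Read 'b': {s, u, v, w, y} → {t, u, v, w, y}.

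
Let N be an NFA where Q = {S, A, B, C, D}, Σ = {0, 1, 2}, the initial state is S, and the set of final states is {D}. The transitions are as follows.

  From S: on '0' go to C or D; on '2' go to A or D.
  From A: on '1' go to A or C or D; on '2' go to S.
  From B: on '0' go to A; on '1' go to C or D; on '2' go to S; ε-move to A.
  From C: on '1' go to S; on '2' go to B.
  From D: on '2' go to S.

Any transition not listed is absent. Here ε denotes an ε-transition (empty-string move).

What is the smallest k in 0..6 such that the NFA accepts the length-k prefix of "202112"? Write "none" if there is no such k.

1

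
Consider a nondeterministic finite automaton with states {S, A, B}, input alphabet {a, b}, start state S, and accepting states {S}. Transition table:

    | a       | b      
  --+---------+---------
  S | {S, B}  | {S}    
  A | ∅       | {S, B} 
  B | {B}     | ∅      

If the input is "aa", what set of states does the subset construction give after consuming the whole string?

{S, B}

Start in {S}.
Read 'a': S→{S, B}; now {S, B}.
Read 'a': S→{S, B}, B→{B}; now {S, B}.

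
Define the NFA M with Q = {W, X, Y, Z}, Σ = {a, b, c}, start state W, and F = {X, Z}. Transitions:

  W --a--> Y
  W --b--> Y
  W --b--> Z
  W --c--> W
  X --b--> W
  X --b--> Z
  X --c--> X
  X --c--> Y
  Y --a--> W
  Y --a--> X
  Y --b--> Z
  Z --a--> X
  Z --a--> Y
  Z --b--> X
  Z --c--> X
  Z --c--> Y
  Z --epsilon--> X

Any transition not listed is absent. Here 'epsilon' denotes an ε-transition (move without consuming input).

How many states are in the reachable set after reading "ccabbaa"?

2

Start in {W}.
Read 'c': W→{W}; now {W}.
Read 'c': W→{W}; now {W}.
Read 'a': W→{Y}; now {Y}.
Read 'b': Y→{Z}; union {Z}; ε-closure = {X, Z}.
Read 'b': X→{W, Z}, Z→{X}; now {W, X, Z}.
Read 'a': W→{Y}, X→∅, Z→{X, Y}; now {X, Y}.
Read 'a': X→∅, Y→{W, X}; now {W, X}.
That set has 2 states.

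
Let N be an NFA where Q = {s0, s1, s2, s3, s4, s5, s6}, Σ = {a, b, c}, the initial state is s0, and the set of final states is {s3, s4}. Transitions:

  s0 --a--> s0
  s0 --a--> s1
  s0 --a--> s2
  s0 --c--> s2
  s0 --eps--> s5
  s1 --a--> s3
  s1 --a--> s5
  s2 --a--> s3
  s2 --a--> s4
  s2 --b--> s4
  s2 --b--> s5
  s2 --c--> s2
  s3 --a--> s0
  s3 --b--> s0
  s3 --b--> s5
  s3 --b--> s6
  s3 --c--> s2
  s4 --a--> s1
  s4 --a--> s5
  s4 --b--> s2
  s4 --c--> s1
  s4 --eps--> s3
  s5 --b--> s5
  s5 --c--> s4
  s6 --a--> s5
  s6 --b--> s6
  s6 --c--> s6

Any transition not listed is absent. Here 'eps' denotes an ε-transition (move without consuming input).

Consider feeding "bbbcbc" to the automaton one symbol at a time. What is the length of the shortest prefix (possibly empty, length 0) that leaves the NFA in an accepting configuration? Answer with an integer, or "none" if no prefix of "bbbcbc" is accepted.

4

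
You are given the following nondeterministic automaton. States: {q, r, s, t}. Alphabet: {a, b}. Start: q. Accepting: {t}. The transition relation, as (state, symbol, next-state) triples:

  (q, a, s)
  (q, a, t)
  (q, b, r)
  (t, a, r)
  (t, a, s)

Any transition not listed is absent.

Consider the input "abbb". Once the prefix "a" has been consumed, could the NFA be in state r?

Start in {q}.
Read 'a': {q} → {s, t}.
State r is not in {s, t}.

No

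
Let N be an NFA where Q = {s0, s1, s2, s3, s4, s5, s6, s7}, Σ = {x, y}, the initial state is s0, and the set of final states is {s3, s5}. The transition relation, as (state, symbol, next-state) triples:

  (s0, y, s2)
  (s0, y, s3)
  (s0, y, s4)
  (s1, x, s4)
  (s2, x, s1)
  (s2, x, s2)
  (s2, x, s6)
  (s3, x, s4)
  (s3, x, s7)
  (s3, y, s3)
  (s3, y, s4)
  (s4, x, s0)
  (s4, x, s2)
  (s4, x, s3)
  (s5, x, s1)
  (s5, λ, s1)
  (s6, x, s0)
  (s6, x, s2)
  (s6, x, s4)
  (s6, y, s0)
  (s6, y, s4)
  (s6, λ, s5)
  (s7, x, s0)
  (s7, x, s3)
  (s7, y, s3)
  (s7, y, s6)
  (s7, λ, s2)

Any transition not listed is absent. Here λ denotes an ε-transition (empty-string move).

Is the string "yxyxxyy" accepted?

Start in {s0}.
Read 'y': {s0} → {s2, s3, s4}.
Read 'x': {s2, s3, s4} → {s0, s1, s2, s3, s4, s5, s6, s7}.
Read 'y': {s0, s1, s2, s3, s4, s5, s6, s7} → {s0, s1, s2, s3, s4, s5, s6}.
Read 'x': {s0, s1, s2, s3, s4, s5, s6} → {s0, s1, s2, s3, s4, s5, s6, s7}.
Read 'x': {s0, s1, s2, s3, s4, s5, s6, s7} → {s0, s1, s2, s3, s4, s5, s6, s7}.
Read 'y': {s0, s1, s2, s3, s4, s5, s6, s7} → {s0, s1, s2, s3, s4, s5, s6}.
Read 'y': {s0, s1, s2, s3, s4, s5, s6} → {s0, s2, s3, s4}.
The final set {s0, s2, s3, s4} contains the accepting state s3.

Yes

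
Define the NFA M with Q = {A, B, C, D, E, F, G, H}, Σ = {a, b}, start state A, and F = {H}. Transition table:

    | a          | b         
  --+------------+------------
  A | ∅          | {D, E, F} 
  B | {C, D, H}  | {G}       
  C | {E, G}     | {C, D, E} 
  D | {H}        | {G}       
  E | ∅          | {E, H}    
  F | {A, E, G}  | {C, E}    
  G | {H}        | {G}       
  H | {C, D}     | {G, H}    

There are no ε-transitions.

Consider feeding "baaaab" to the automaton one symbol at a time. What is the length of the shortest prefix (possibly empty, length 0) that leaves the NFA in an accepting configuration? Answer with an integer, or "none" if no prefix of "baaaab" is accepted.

2

Start in {A}.
Read 'b': A→{D, E, F}; now {D, E, F}.
Read 'a': D→{H}, E→∅, F→{A, E, G}; now {A, E, G, H}.
None of the earlier sets intersect F, but {A, E, G, H} does.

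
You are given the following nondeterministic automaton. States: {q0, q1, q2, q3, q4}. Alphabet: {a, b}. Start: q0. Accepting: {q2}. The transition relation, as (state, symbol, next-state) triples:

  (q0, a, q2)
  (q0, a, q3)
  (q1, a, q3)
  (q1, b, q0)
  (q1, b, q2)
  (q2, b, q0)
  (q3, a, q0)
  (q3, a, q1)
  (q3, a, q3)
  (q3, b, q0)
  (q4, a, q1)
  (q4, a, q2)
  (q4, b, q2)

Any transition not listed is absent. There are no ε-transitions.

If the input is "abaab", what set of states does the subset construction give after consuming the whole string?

Start in {q0}.
Read 'a': q0→{q2, q3}; now {q2, q3}.
Read 'b': q2→{q0}, q3→{q0}; now {q0}.
Read 'a': q0→{q2, q3}; now {q2, q3}.
Read 'a': q2→∅, q3→{q0, q1, q3}; now {q0, q1, q3}.
Read 'b': q0→∅, q1→{q0, q2}, q3→{q0}; now {q0, q2}.

{q0, q2}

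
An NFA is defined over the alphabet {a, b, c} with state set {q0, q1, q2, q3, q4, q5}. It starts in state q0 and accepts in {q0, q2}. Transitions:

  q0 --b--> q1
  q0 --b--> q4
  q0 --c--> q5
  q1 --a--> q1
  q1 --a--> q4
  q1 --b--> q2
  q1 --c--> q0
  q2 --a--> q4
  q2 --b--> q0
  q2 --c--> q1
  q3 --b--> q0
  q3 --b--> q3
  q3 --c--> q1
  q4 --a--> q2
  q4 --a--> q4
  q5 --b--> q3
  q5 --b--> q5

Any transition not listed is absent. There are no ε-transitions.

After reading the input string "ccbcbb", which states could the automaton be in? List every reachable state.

Start in {q0}.
Read 'c': {q0} → {q5}.
Read 'c': {q5} → ∅.
The set is empty and remains empty for the remaining 4 symbols.

∅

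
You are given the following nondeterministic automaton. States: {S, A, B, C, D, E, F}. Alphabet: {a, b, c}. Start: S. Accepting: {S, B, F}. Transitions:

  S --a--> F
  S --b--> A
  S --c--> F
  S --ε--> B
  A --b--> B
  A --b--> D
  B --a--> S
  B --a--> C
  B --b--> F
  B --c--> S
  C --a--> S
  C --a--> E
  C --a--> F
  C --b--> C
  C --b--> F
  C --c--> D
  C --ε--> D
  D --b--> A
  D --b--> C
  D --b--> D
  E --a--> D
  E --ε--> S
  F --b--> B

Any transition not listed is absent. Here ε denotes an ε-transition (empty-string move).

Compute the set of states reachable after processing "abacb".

{A, B, C, D, F}

Start: ε-closure({S}) = {S, B}.
Read 'a': {S, B} → {S, B, C, D, F}.
Read 'b': {S, B, C, D, F} → {A, B, C, D, F}.
Read 'a': {A, B, C, D, F} → {S, B, C, D, E, F}.
Read 'c': {S, B, C, D, E, F} → {S, B, D, F}.
Read 'b': {S, B, D, F} → {A, B, C, D, F}.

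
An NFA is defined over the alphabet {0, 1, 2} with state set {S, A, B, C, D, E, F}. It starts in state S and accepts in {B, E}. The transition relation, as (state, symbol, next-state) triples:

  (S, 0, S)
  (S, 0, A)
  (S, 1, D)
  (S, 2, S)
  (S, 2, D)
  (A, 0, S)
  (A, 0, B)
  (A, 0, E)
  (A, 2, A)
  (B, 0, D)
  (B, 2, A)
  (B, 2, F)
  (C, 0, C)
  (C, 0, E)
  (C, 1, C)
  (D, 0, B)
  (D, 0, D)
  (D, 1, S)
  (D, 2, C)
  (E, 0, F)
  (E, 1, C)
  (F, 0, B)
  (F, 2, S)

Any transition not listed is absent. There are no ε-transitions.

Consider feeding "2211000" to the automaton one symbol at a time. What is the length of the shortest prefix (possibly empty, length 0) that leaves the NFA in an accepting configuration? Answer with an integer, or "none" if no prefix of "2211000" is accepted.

5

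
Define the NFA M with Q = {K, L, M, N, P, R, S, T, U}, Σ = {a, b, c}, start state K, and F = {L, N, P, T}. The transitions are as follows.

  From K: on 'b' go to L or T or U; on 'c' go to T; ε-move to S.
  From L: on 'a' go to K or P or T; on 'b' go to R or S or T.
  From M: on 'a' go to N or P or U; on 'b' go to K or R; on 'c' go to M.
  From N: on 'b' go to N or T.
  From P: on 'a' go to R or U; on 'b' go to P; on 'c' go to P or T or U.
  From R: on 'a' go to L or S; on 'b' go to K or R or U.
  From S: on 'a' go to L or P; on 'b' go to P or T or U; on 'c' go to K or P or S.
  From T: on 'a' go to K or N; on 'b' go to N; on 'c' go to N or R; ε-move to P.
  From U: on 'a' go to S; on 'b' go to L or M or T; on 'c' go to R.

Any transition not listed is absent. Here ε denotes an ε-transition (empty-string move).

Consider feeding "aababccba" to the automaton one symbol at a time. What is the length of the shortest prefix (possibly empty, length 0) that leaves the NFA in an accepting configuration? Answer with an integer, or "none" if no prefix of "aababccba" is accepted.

1

Start: ε-closure({K}) = {K, S}.
Read 'a': {K, S} → {L, P}.
None of the earlier sets intersect F, but {L, P} does.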